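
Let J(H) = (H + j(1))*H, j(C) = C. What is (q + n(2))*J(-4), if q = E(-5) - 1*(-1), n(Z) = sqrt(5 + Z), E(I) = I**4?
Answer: 7512 + 12*sqrt(7) ≈ 7543.8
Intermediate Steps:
J(H) = H*(1 + H) (J(H) = (H + 1)*H = (1 + H)*H = H*(1 + H))
q = 626 (q = (-5)**4 - 1*(-1) = 625 + 1 = 626)
(q + n(2))*J(-4) = (626 + sqrt(5 + 2))*(-4*(1 - 4)) = (626 + sqrt(7))*(-4*(-3)) = (626 + sqrt(7))*12 = 7512 + 12*sqrt(7)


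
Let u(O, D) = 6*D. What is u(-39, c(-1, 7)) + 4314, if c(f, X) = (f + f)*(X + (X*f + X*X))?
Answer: 3726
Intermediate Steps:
c(f, X) = 2*f*(X + X**2 + X*f) (c(f, X) = (2*f)*(X + (X*f + X**2)) = (2*f)*(X + (X**2 + X*f)) = (2*f)*(X + X**2 + X*f) = 2*f*(X + X**2 + X*f))
u(-39, c(-1, 7)) + 4314 = 6*(2*7*(-1)*(1 + 7 - 1)) + 4314 = 6*(2*7*(-1)*7) + 4314 = 6*(-98) + 4314 = -588 + 4314 = 3726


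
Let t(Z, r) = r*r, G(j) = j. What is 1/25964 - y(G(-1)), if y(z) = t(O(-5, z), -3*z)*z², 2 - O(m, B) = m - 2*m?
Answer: -233675/25964 ≈ -9.0000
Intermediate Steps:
O(m, B) = 2 + m (O(m, B) = 2 - (m - 2*m) = 2 - (-1)*m = 2 + m)
t(Z, r) = r²
y(z) = 9*z⁴ (y(z) = (-3*z)²*z² = (9*z²)*z² = 9*z⁴)
1/25964 - y(G(-1)) = 1/25964 - 9*(-1)⁴ = 1/25964 - 9 = -233675/25964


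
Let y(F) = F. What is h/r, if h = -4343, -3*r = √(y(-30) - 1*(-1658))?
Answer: 13029*√407/814 ≈ 322.91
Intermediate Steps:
r = -2*√407/3 (r = -√(-30 - 1*(-1658))/3 = -√(-30 + 1658)/3 = -2*√407/3 ≈ -13.449)
h/r = -4343*(-3*√407/814) = -(-13029)*√407/814 = 13029*√407/814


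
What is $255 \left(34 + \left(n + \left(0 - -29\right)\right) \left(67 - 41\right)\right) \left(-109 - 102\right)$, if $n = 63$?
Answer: $-130530930$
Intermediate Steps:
$255 \left(34 + \left(n + \left(0 - -29\right)\right) \left(67 - 41\right)\right) \left(-109 - 102\right) = 255 \left(34 + \left(63 + \left(0 - -29\right)\right) \left(67 - 41\right)\right) \left(-109 - 102\right) = 255 \left(34 + \left(63 + \left(0 + 29\right)\right) 26\right) \left(-211\right) = 255 \left(34 + \left(63 + 29\right) 26\right) \left(-211\right) = 255 \left(34 + 92 \cdot 26\right) \left(-211\right) = 255 \left(34 + 2392\right) \left(-211\right) = 255 \cdot 2426 \left(-211\right) = 255 \left(-511886\right) = -130530930$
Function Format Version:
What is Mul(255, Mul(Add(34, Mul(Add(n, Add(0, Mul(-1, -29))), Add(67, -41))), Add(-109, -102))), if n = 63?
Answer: -130530930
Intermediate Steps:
Mul(255, Mul(Add(34, Mul(Add(n, Add(0, Mul(-1, -29))), Add(67, -41))), Add(-109, -102))) = Mul(255, Mul(Add(34, Mul(Add(63, Add(0, Mul(-1, -29))), Add(67, -41))), Add(-109, -102))) = Mul(255, Mul(Add(34, Mul(Add(63, Add(0, 29)), 26)), -211)) = Mul(255, Mul(Add(34, Mul(Add(63, 29), 26)), -211)) = Mul(255, Mul(Add(34, Mul(92, 26)), -211)) = Mul(255, Mul(Add(34, 2392), -211)) = Mul(255, Mul(2426, -211)) = Mul(255, -511886) = -130530930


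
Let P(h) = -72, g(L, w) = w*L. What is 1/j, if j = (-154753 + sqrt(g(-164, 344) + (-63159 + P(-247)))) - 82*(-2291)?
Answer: 33109/1096325528 - I*sqrt(119647)/1096325528 ≈ 3.02e-5 - 3.1551e-7*I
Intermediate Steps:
g(L, w) = L*w
j = 33109 + I*sqrt(119647) (j = (-154753 + sqrt(-164*344 + (-63159 - 72))) - 82*(-2291) = (-154753 + sqrt(-56416 - 63231)) + 187862 = (-154753 + sqrt(-119647)) + 187862 = (-154753 + I*sqrt(119647)) + 187862 = 33109 + I*sqrt(119647) ≈ 33109.0 + 345.9*I)
1/j = 1/(33109 + I*sqrt(119647))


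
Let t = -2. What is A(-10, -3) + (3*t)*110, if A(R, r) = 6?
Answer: -654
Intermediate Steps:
A(-10, -3) + (3*t)*110 = 6 + (3*(-2))*110 = 6 - 6*110 = 6 - 660 = -654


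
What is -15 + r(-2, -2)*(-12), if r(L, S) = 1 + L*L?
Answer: -75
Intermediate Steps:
r(L, S) = 1 + L**2
-15 + r(-2, -2)*(-12) = -15 + (1 + (-2)**2)*(-12) = -15 + (1 + 4)*(-12) = -15 + 5*(-12) = -15 - 60 = -75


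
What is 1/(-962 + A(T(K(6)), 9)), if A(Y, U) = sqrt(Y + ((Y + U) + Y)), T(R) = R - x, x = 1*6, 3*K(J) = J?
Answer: -962/925447 - I*sqrt(3)/925447 ≈ -0.0010395 - 1.8716e-6*I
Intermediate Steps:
K(J) = J/3
x = 6
T(R) = -6 + R (T(R) = R - 1*6 = R - 6 = -6 + R)
A(Y, U) = sqrt(U + 3*Y) (A(Y, U) = sqrt(Y + ((U + Y) + Y)) = sqrt(Y + (U + 2*Y)) = sqrt(U + 3*Y))
1/(-962 + A(T(K(6)), 9)) = 1/(-962 + sqrt(9 + 3*(-6 + (1/3)*6))) = 1/(-962 + sqrt(9 + 3*(-6 + 2))) = 1/(-962 + sqrt(9 + 3*(-4))) = 1/(-962 + sqrt(9 - 12)) = 1/(-962 + sqrt(-3)) = 1/(-962 + I*sqrt(3))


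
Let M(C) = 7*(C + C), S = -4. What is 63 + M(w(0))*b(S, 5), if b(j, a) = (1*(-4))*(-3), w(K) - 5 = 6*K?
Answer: 903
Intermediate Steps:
w(K) = 5 + 6*K
M(C) = 14*C (M(C) = 7*(2*C) = 14*C)
b(j, a) = 12 (b(j, a) = -4*(-3) = 12)
63 + M(w(0))*b(S, 5) = 63 + (14*(5 + 6*0))*12 = 63 + (14*(5 + 0))*12 = 63 + (14*5)*12 = 63 + 70*12 = 63 + 840 = 903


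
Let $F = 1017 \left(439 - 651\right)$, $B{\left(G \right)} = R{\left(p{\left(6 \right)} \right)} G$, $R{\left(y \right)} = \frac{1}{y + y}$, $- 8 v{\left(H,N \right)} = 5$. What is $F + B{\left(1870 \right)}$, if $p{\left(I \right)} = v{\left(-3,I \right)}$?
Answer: $-217100$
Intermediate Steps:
$v{\left(H,N \right)} = - \frac{5}{8}$ ($v{\left(H,N \right)} = \left(- \frac{1}{8}\right) 5 = - \frac{5}{8}$)
$p{\left(I \right)} = - \frac{5}{8}$
$R{\left(y \right)} = \frac{1}{2 y}$
$B{\left(G \right)} = - \frac{4 G}{5}$ ($B{\left(G \right)} = \frac{1}{2 \left(- \frac{5}{8}\right)} G = \frac{1}{2} \left(- \frac{8}{5}\right) G = - \frac{4 G}{5}$)
$F = -215604$ ($F = 1017 \left(-212\right) = -215604$)
$F + B{\left(1870 \right)} = -215604 - 1496 = -217100$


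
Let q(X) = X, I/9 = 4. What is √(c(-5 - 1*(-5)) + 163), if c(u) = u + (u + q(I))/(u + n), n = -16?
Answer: √643/2 ≈ 12.679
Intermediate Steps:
I = 36 (I = 9*4 = 36)
c(u) = u + (36 + u)/(-16 + u) (c(u) = u + (u + 36)/(u - 16) = u + (36 + u)/(-16 + u))
√(c(-5 - 1*(-5)) + 163) = √((36 + (-5 - 1*(-5))² - 15*(-5 - 1*(-5)))/(-16 + (-5 - 1*(-5))) + 163) = √((36 + (-5 + 5)² - 15*(-5 + 5))/(-16 + (-5 + 5)) + 163) = √((36 + 0² - 15*0)/(-16 + 0) + 163) = √((36 + 0 + 0)/(-16) + 163) = √(-1/16*36 + 163) = √(-9/4 + 163) = √(643/4) = √643/2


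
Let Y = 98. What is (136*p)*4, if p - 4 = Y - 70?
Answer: 17408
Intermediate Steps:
p = 32 (p = 4 + (98 - 70) = 4 + 28 = 32)
(136*p)*4 = (136*32)*4 = 4352*4 = 17408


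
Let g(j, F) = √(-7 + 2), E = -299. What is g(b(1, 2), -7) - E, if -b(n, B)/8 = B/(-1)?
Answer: 299 + I*√5 ≈ 299.0 + 2.2361*I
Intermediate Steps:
b(n, B) = 8*B (b(n, B) = -8*B/(-1) = -8*B*(-1) = -(-8)*B = 8*B)
g(j, F) = I*√5 (g(j, F) = √(-5) = I*√5)
g(b(1, 2), -7) - E = I*√5 - 1*(-299) = I*√5 + 299 = 299 + I*√5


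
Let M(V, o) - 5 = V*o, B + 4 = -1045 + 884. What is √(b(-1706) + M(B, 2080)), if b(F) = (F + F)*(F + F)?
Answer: √11298549 ≈ 3361.3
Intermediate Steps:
B = -165 (B = -4 + (-1045 + 884) = -4 - 161 = -165)
b(F) = 4*F² (b(F) = (2*F)*(2*F) = 4*F²)
M(V, o) = 5 + V*o
√(b(-1706) + M(B, 2080)) = √(4*(-1706)² + (5 - 165*2080)) = √(4*2910436 + (5 - 343200)) = √(11641744 - 343195) = √11298549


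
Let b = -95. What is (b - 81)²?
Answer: 30976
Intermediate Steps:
(b - 81)² = (-95 - 81)² = (-176)² = 30976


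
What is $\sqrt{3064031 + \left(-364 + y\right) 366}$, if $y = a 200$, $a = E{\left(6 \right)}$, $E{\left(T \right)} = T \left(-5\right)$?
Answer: $\sqrt{734807} \approx 857.21$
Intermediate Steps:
$E{\left(T \right)} = - 5 T$
$a = -30$ ($a = \left(-5\right) 6 = -30$)
$y = -6000$ ($y = \left(-30\right) 200 = -6000$)
$\sqrt{3064031 + \left(-364 + y\right) 366} = \sqrt{3064031 + \left(-364 - 6000\right) 366} = \sqrt{3064031 - 2329224} = \sqrt{734807}$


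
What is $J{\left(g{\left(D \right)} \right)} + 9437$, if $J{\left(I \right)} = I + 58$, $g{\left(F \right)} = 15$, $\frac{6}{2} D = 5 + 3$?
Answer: $9510$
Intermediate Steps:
$D = \frac{8}{3}$ ($D = \frac{5 + 3}{3} = \frac{1}{3} \cdot 8 = \frac{8}{3} \approx 2.6667$)
$J{\left(I \right)} = 58 + I$
$J{\left(g{\left(D \right)} \right)} + 9437 = \left(58 + 15\right) + 9437 = 73 + 9437 = 9510$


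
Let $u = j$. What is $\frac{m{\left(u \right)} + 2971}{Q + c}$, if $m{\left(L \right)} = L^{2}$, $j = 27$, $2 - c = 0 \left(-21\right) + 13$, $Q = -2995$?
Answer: $- \frac{1850}{1503} \approx -1.2309$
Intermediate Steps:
$c = -11$ ($c = 2 - \left(0 \left(-21\right) + 13\right) = 2 - \left(0 + 13\right) = 2 - 13 = -11$)
$u = 27$
$\frac{m{\left(u \right)} + 2971}{Q + c} = \frac{27^{2} + 2971}{-2995 - 11} = \frac{729 + 2971}{-3006} = 3700 \left(- \frac{1}{3006}\right) = - \frac{1850}{1503}$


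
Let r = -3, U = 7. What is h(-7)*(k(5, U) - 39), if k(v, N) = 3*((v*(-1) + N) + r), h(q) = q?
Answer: 294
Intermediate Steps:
k(v, N) = -9 - 3*v + 3*N (k(v, N) = 3*((v*(-1) + N) - 3) = 3*((-v + N) - 3) = 3*((N - v) - 3) = 3*(-3 + N - v) = -9 - 3*v + 3*N)
h(-7)*(k(5, U) - 39) = -7*((-9 - 3*5 + 3*7) - 39) = -7*((-9 - 15 + 21) - 39) = -7*(-3 - 39) = -7*(-42) = 294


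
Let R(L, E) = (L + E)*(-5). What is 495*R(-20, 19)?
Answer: 2475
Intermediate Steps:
R(L, E) = -5*E - 5*L (R(L, E) = (E + L)*(-5) = -5*E - 5*L)
495*R(-20, 19) = 495*(-5*19 - 5*(-20)) = 495*(-95 + 100) = 495*5 = 2475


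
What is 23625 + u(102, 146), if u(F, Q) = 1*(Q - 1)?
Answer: 23770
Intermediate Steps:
u(F, Q) = -1 + Q (u(F, Q) = 1*(-1 + Q) = -1 + Q)
23625 + u(102, 146) = 23625 + (-1 + 146) = 23625 + 145 = 23770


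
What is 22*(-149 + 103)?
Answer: -1012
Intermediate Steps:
22*(-149 + 103) = 22*(-46) = -1012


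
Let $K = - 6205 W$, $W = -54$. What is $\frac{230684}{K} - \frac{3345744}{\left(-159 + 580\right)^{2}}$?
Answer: $- \frac{540085889618}{29694070935} \approx -18.188$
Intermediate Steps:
$K = 335070$ ($K = \left(-6205\right) \left(-54\right) = 335070$)
$\frac{230684}{K} - \frac{3345744}{\left(-159 + 580\right)^{2}} = \frac{230684}{335070} - \frac{3345744}{\left(-159 + 580\right)^{2}} = 230684 \cdot \frac{1}{335070} - \frac{3345744}{421^{2}} = \frac{115342}{167535} - \frac{3345744}{177241} = - \frac{540085889618}{29694070935}$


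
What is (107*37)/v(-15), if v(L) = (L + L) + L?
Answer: -3959/45 ≈ -87.978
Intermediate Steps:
v(L) = 3*L (v(L) = 2*L + L = 3*L)
(107*37)/v(-15) = (107*37)/((3*(-15))) = 3959/(-45) = 3959*(-1/45) = -3959/45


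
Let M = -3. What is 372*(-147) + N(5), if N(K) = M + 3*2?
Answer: -54681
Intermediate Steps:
N(K) = 3 (N(K) = -3 + 3*2 = -3 + 6 = 3)
372*(-147) + N(5) = 372*(-147) + 3 = -54684 + 3 = -54681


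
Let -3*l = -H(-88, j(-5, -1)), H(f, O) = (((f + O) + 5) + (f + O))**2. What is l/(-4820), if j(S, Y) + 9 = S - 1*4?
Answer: -14283/4820 ≈ -2.9633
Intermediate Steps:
j(S, Y) = -13 + S (j(S, Y) = -9 + (S - 1*4) = -9 + (S - 4) = -9 + (-4 + S) = -13 + S)
H(f, O) = (5 + 2*O + 2*f)**2 (H(f, O) = (((O + f) + 5) + (O + f))**2 = ((5 + O + f) + (O + f))**2 = (5 + 2*O + 2*f)**2)
l = 14283 (l = -(-1)*(5 + 2*(-13 - 5) + 2*(-88))**2/3 = -(-1)*(5 + 2*(-18) - 176)**2/3 = -(-1)*(5 - 36 - 176)**2/3 = -(-1)*(-207)**2/3 = -(-1)*42849/3 = -1/3*(-42849) = 14283)
l/(-4820) = 14283/(-4820) = 14283*(-1/4820) = -14283/4820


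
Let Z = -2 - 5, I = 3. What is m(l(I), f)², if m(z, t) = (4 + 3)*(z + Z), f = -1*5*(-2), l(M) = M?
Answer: 784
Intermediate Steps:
Z = -7
f = 10 (f = -5*(-2) = 10)
m(z, t) = -49 + 7*z (m(z, t) = (4 + 3)*(z - 7) = 7*(-7 + z) = -49 + 7*z)
m(l(I), f)² = (-49 + 7*3)² = (-49 + 21)² = (-28)² = 784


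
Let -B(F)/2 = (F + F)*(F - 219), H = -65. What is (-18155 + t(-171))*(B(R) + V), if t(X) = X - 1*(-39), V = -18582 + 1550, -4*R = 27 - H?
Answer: 718605952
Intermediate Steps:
R = -23 (R = -(27 - 1*(-65))/4 = -(27 + 65)/4 = -¼*92 = -23)
V = -17032
B(F) = -4*F*(-219 + F) (B(F) = -2*(F + F)*(F - 219) = -2*2*F*(-219 + F) = -4*F*(-219 + F))
t(X) = 39 + X (t(X) = X + 39 = 39 + X)
(-18155 + t(-171))*(B(R) + V) = (-18155 + (39 - 171))*(4*(-23)*(219 - 1*(-23)) - 17032) = (-18155 - 132)*(4*(-23)*(219 + 23) - 17032) = -18287*(4*(-23)*242 - 17032) = -18287*(-22264 - 17032) = -18287*(-39296) = 718605952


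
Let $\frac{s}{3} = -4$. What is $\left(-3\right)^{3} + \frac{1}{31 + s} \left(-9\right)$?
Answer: $- \frac{522}{19} \approx -27.474$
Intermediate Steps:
$s = -12$ ($s = 3 \left(-4\right) = -12$)
$\left(-3\right)^{3} + \frac{1}{31 + s} \left(-9\right) = \left(-3\right)^{3} + \frac{1}{31 - 12} \left(-9\right) = -27 + \frac{1}{19} \left(-9\right) = -27 - \frac{9}{19} = - \frac{522}{19}$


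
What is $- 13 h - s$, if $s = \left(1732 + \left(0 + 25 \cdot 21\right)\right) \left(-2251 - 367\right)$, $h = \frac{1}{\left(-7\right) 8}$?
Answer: $\frac{330894269}{56} \approx 5.9088 \cdot 10^{6}$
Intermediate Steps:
$h = - \frac{1}{56}$ ($h = \frac{1}{-56} = - \frac{1}{56} \approx -0.017857$)
$s = -5908826$ ($s = \left(1732 + \left(0 + 525\right)\right) \left(-2618\right) = \left(1732 + 525\right) \left(-2618\right) = 2257 \left(-2618\right) = -5908826$)
$- 13 h - s = \left(-13\right) \left(- \frac{1}{56}\right) - -5908826 = \frac{13}{56} + 5908826 = \frac{330894269}{56}$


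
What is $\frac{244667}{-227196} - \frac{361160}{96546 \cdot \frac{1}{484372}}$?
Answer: $- \frac{6624122618633017}{3655810836} \approx -1.8119 \cdot 10^{6}$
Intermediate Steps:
$\frac{244667}{-227196} - \frac{361160}{96546 \cdot \frac{1}{484372}} = 244667 \left(- \frac{1}{227196}\right) - \frac{361160}{96546 \cdot \frac{1}{484372}} = - \frac{244667}{227196} - \frac{361160}{\frac{48273}{242186}} = - \frac{244667}{227196} - \frac{87467895760}{48273} = - \frac{6624122618633017}{3655810836}$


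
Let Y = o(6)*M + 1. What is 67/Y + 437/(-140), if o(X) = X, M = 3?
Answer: 1077/2660 ≈ 0.40489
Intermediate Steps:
Y = 19 (Y = 6*3 + 1 = 18 + 1 = 19)
67/Y + 437/(-140) = 67/19 + 437/(-140) = 67*(1/19) + 437*(-1/140) = 67/19 - 437/140 = 1077/2660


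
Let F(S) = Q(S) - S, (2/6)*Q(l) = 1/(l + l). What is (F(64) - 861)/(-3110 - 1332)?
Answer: 118397/568576 ≈ 0.20823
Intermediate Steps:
Q(l) = 3/(2*l) (Q(l) = 3/(l + l) = 3/((2*l)) = 3*(1/(2*l)) = 3/(2*l))
F(S) = -S + 3/(2*S) (F(S) = 3/(2*S) - S = -S + 3/(2*S))
(F(64) - 861)/(-3110 - 1332) = ((-1*64 + (3/2)/64) - 861)/(-3110 - 1332) = ((-64 + (3/2)*(1/64)) - 861)/(-4442) = ((-64 + 3/128) - 861)*(-1/4442) = (-8189/128 - 861)*(-1/4442) = -118397/128*(-1/4442) = 118397/568576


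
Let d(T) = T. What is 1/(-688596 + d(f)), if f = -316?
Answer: -1/688912 ≈ -1.4516e-6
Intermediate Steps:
1/(-688596 + d(f)) = 1/(-688596 - 316) = 1/(-688912) = -1/688912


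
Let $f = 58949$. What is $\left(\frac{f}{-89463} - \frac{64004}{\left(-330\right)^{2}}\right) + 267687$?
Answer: $\frac{19757075705189}{73806975} \approx 2.6769 \cdot 10^{5}$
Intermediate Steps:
$\left(\frac{f}{-89463} - \frac{64004}{\left(-330\right)^{2}}\right) + 267687 = \left(\frac{58949}{-89463} - \frac{64004}{\left(-330\right)^{2}}\right) + 267687 = \left(58949 \left(- \frac{1}{89463}\right) - \frac{64004}{108900}\right) + 267687 = \left(- \frac{5359}{8133} - \frac{16001}{27225}\right) + 267687 = - \frac{92011636}{73806975} + 267687 = \frac{19757075705189}{73806975}$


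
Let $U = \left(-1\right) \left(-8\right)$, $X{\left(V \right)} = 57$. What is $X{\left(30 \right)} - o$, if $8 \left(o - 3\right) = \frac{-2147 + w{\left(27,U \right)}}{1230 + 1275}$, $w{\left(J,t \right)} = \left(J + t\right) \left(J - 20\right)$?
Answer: $\frac{180677}{3340} \approx 54.095$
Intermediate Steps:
$U = 8$
$w{\left(J,t \right)} = \left(-20 + J\right) \left(J + t\right)$ ($w{\left(J,t \right)} = \left(J + t\right) \left(-20 + J\right) = \left(-20 + J\right) \left(J + t\right)$)
$o = \frac{9703}{3340}$ ($o = 3 + \frac{\left(-2147 + \left(27^{2} - 540 - 160 + 27 \cdot 8\right)\right) \frac{1}{1230 + 1275}}{8} = 3 + \frac{\left(-2147 + \left(729 - 540 - 160 + 216\right)\right) \frac{1}{2505}}{8} = 3 + \frac{\left(-2147 + 245\right) \frac{1}{2505}}{8} = 3 + \frac{\left(-1902\right) \frac{1}{2505}}{8} = 3 + \frac{1}{8} \left(- \frac{634}{835}\right) = 3 - \frac{317}{3340} = \frac{9703}{3340} \approx 2.9051$)
$X{\left(30 \right)} - o = 57 - \frac{9703}{3340} = \frac{180677}{3340}$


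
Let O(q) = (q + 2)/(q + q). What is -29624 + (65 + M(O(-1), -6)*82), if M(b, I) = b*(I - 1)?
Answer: -29272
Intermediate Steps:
O(q) = (2 + q)/(2*q) (O(q) = (2 + q)/((2*q)) = (2 + q)*(1/(2*q)) = (2 + q)/(2*q))
M(b, I) = b*(-1 + I)
-29624 + (65 + M(O(-1), -6)*82) = -29624 + (65 + (((½)*(2 - 1)/(-1))*(-1 - 6))*82) = -29624 + (65 + (((½)*(-1)*1)*(-7))*82) = -29624 + (65 - ½*(-7)*82) = -29624 + (65 + (7/2)*82) = -29624 + (65 + 287) = -29624 + 352 = -29272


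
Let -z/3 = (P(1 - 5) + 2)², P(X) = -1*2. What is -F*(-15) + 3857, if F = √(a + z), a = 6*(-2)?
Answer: 3857 + 30*I*√3 ≈ 3857.0 + 51.962*I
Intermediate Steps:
P(X) = -2
z = 0 (z = -3*(-2 + 2)² = -3*0² = -3*0 = 0)
a = -12
F = 2*I*√3 (F = √(-12 + 0) = √(-12) = 2*I*√3 ≈ 3.4641*I)
-F*(-15) + 3857 = -2*I*√3*(-15) + 3857 = 30*I*√3 + 3857 = 3857 + 30*I*√3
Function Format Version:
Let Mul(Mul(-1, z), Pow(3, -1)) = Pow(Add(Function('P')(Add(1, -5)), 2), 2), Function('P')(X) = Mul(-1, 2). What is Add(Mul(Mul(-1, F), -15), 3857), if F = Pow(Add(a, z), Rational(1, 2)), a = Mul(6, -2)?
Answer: Add(3857, Mul(30, I, Pow(3, Rational(1, 2)))) ≈ Add(3857.0, Mul(51.962, I))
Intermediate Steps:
Function('P')(X) = -2
z = 0 (z = Mul(-3, Pow(Add(-2, 2), 2)) = Mul(-3, Pow(0, 2)) = Mul(-3, 0) = 0)
a = -12
F = Mul(2, I, Pow(3, Rational(1, 2))) (F = Pow(Add(-12, 0), Rational(1, 2)) = Pow(-12, Rational(1, 2)) = Mul(2, I, Pow(3, Rational(1, 2))) ≈ Mul(3.4641, I))
Add(Mul(Mul(-1, F), -15), 3857) = Add(Mul(Mul(-1, Mul(2, I, Pow(3, Rational(1, 2)))), -15), 3857) = Add(Mul(Mul(-2, I, Pow(3, Rational(1, 2))), -15), 3857) = Add(Mul(30, I, Pow(3, Rational(1, 2))), 3857) = Add(3857, Mul(30, I, Pow(3, Rational(1, 2))))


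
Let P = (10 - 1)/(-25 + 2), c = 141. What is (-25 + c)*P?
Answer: -1044/23 ≈ -45.391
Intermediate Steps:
P = -9/23 (P = 9/(-23) = 9*(-1/23) = -9/23 ≈ -0.39130)
(-25 + c)*P = (-25 + 141)*(-9/23) = 116*(-9/23) = -1044/23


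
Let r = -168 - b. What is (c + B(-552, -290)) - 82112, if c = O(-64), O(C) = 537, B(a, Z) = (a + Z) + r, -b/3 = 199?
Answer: -81988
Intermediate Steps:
b = -597 (b = -3*199 = -597)
r = 429 (r = -168 - 1*(-597) = -168 + 597 = 429)
B(a, Z) = 429 + Z + a (B(a, Z) = (a + Z) + 429 = (Z + a) + 429 = 429 + Z + a)
c = 537
(c + B(-552, -290)) - 82112 = (537 + (429 - 290 - 552)) - 82112 = (537 - 413) - 82112 = 124 - 82112 = -81988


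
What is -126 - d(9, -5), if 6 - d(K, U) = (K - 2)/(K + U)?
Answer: -521/4 ≈ -130.25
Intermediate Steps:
d(K, U) = 6 - (-2 + K)/(K + U) (d(K, U) = 6 - (K - 2)/(K + U) = 6 - (-2 + K)/(K + U))
-126 - d(9, -5) = -126 - (2 + 5*9 + 6*(-5))/(9 - 5) = -126 - (2 + 45 - 30)/4 = -126 - 17/4 = -521/4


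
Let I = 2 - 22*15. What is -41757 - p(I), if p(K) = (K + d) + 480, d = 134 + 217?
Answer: -42260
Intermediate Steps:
d = 351
I = -328 (I = 2 - 330 = -328)
p(K) = 831 + K (p(K) = (K + 351) + 480 = (351 + K) + 480 = 831 + K)
-41757 - p(I) = -41757 - (831 - 328) = -41757 - 1*503 = -41757 - 503 = -42260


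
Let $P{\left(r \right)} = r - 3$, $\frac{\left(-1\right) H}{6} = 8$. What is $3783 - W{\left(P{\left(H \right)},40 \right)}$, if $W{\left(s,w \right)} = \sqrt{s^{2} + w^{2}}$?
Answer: $3783 - \sqrt{4201} \approx 3718.2$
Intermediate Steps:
$H = -48$ ($H = \left(-6\right) 8 = -48$)
$P{\left(r \right)} = -3 + r$ ($P{\left(r \right)} = r - 3 = -3 + r$)
$3783 - W{\left(P{\left(H \right)},40 \right)} = 3783 - \sqrt{\left(-3 - 48\right)^{2} + 40^{2}} = 3783 - \sqrt{\left(-51\right)^{2} + 1600} = 3783 - \sqrt{2601 + 1600} = 3783 - \sqrt{4201}$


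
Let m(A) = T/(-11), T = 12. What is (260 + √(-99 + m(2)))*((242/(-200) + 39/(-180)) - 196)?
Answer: -769964/15 - 14807*I*√12111/825 ≈ -51331.0 - 1975.2*I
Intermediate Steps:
m(A) = -12/11 (m(A) = 12/(-11) = 12*(-1/11) = -12/11)
(260 + √(-99 + m(2)))*((242/(-200) + 39/(-180)) - 196) = (260 + √(-99 - 12/11))*((242/(-200) + 39/(-180)) - 196) = (260 + √(-1101/11))*((242*(-1/200) + 39*(-1/180)) - 196) = (260 + I*√12111/11)*((-121/100 - 13/60) - 196) = (260 + I*√12111/11)*(-107/75 - 196) = (260 + I*√12111/11)*(-14807/75) = -769964/15 - 14807*I*√12111/825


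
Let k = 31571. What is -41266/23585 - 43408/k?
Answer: -2326586566/744602035 ≈ -3.1246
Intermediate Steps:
-41266/23585 - 43408/k = -41266/23585 - 43408/31571 = -2326586566/744602035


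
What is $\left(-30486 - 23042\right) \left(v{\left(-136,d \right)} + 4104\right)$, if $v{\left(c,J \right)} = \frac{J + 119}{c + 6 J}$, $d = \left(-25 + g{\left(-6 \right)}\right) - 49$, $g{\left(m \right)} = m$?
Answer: $- \frac{16915015275}{77} \approx -2.1968 \cdot 10^{8}$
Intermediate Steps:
$d = -80$ ($d = \left(-25 - 6\right) - 49 = -31 - 49 = -80$)
$v{\left(c,J \right)} = \frac{119 + J}{c + 6 J}$
$\left(-30486 - 23042\right) \left(v{\left(-136,d \right)} + 4104\right) = \left(-30486 - 23042\right) \left(\frac{119 - 80}{-136 + 6 \left(-80\right)} + 4104\right) = - 53528 \left(\frac{1}{-136 - 480} \cdot 39 + 4104\right) = - 53528 \left(\frac{1}{-616} \cdot 39 + 4104\right) = - 53528 \left(\left(- \frac{1}{616}\right) 39 + 4104\right) = - 53528 \left(- \frac{39}{616} + 4104\right) = \left(-53528\right) \frac{2528025}{616} = - \frac{16915015275}{77}$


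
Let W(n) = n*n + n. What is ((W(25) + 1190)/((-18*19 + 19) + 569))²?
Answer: 846400/15129 ≈ 55.946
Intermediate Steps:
W(n) = n + n² (W(n) = n² + n = n + n²)
((W(25) + 1190)/((-18*19 + 19) + 569))² = ((25*(1 + 25) + 1190)/((-18*19 + 19) + 569))² = ((25*26 + 1190)/((-342 + 19) + 569))² = ((650 + 1190)/(-323 + 569))² = (1840/246)² = (1840*(1/246))² = (920/123)² = 846400/15129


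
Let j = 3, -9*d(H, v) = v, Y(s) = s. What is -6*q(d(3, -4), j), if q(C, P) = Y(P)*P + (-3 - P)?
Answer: -18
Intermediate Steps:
d(H, v) = -v/9
q(C, P) = -3 + P**2 - P (q(C, P) = P*P + (-3 - P) = P**2 + (-3 - P) = -3 + P**2 - P)
-6*q(d(3, -4), j) = -6*(-3 + 3**2 - 1*3) = -6*(-3 + 9 - 3) = -6*3 = -18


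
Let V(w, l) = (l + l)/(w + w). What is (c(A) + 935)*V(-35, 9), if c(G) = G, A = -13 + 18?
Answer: -1692/7 ≈ -241.71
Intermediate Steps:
A = 5
V(w, l) = l/w (V(w, l) = (2*l)/((2*w)) = (2*l)*(1/(2*w)) = l/w)
(c(A) + 935)*V(-35, 9) = (5 + 935)*(9/(-35)) = 940*(9*(-1/35)) = 940*(-9/35) = -1692/7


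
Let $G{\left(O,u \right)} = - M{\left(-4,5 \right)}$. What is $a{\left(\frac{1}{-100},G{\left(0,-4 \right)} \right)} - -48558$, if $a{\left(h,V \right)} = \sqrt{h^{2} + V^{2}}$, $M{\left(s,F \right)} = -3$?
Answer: $48558 + \frac{\sqrt{90001}}{100} \approx 48561.0$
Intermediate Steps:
$G{\left(O,u \right)} = 3$ ($G{\left(O,u \right)} = \left(-1\right) \left(-3\right) = 3$)
$a{\left(h,V \right)} = \sqrt{V^{2} + h^{2}}$
$a{\left(\frac{1}{-100},G{\left(0,-4 \right)} \right)} - -48558 = \sqrt{3^{2} + \left(\frac{1}{-100}\right)^{2}} - -48558 = \sqrt{9 + \left(- \frac{1}{100}\right)^{2}} + 48558 = \sqrt{9 + \frac{1}{10000}} + 48558 = \sqrt{\frac{90001}{10000}} + 48558 = \frac{\sqrt{90001}}{100} + 48558 = 48558 + \frac{\sqrt{90001}}{100}$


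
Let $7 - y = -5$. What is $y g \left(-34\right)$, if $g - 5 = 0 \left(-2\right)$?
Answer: $-2040$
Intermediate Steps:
$y = 12$ ($y = 7 - -5 = 7 + 5 = 12$)
$g = 5$ ($g = 5 + 0 \left(-2\right) = 5 + 0 = 5$)
$y g \left(-34\right) = 12 \cdot 5 \left(-34\right) = 60 \left(-34\right) = -2040$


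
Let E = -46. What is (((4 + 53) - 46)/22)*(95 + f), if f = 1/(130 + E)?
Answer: 7981/168 ≈ 47.506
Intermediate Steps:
f = 1/84 (f = 1/(130 - 46) = 1/84 ≈ 0.011905)
(((4 + 53) - 46)/22)*(95 + f) = (((4 + 53) - 46)/22)*(95 + 1/84) = ((57 - 46)*(1/22))*(7981/84) = (11*(1/22))*(7981/84) = (½)*(7981/84) = 7981/168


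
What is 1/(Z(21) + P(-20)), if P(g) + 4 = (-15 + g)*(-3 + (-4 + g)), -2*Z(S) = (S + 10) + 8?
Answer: 2/1843 ≈ 0.0010852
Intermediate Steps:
Z(S) = -9 - S/2 (Z(S) = -((S + 10) + 8)/2 = -((10 + S) + 8)/2 = -(18 + S)/2 = -9 - S/2)
P(g) = -4 + (-15 + g)*(-7 + g) (P(g) = -4 + (-15 + g)*(-3 + (-4 + g)) = -4 + (-15 + g)*(-7 + g))
1/(Z(21) + P(-20)) = 1/((-9 - 1/2*21) + (101 + (-20)**2 - 22*(-20))) = 1/((-9 - 21/2) + (101 + 400 + 440)) = 1/(-39/2 + 941) = 1/(1843/2) = 2/1843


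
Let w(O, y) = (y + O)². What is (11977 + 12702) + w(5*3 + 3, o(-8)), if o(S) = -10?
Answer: 24743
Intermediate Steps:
w(O, y) = (O + y)²
(11977 + 12702) + w(5*3 + 3, o(-8)) = (11977 + 12702) + ((5*3 + 3) - 10)² = 24679 + ((15 + 3) - 10)² = 24679 + (18 - 10)² = 24679 + 8² = 24679 + 64 = 24743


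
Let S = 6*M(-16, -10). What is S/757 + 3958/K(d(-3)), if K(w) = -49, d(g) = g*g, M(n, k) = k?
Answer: -2999146/37093 ≈ -80.855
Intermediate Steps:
d(g) = g²
S = -60 (S = 6*(-10) = -60)
S/757 + 3958/K(d(-3)) = -60/757 + 3958/(-49) = -60*1/757 + 3958*(-1/49) = -60/757 - 3958/49 = -2999146/37093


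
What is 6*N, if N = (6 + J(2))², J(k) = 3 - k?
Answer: 294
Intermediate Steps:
N = 49 (N = (6 + (3 - 1*2))² = (6 + (3 - 2))² = (6 + 1)² = 7² = 49)
6*N = 6*49 = 294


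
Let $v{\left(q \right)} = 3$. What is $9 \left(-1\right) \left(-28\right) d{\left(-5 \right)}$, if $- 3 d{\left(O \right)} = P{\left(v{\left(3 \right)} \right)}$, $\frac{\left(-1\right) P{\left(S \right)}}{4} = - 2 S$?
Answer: $-2016$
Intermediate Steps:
$P{\left(S \right)} = 8 S$ ($P{\left(S \right)} = - 4 \left(- 2 S\right) = 8 S$)
$d{\left(O \right)} = -8$ ($d{\left(O \right)} = - \frac{8 \cdot 3}{3} = \left(- \frac{1}{3}\right) 24 = -8$)
$9 \left(-1\right) \left(-28\right) d{\left(-5 \right)} = 9 \left(-1\right) \left(-28\right) \left(-8\right) = \left(-9\right) \left(-28\right) \left(-8\right) = 252 \left(-8\right) = -2016$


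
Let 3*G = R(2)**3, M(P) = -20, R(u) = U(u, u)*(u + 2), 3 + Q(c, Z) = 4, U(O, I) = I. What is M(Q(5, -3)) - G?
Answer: -572/3 ≈ -190.67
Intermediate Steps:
Q(c, Z) = 1 (Q(c, Z) = -3 + 4 = 1)
R(u) = u*(2 + u) (R(u) = u*(u + 2) = u*(2 + u))
G = 512/3 (G = (2*(2 + 2))**3/3 = (2*4)**3/3 = (1/3)*8**3 = (1/3)*512 = 512/3 ≈ 170.67)
M(Q(5, -3)) - G = -20 - 1*512/3 = -20 - 512/3 = -572/3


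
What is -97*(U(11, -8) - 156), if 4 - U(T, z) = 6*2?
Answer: 15908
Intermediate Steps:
U(T, z) = -8 (U(T, z) = 4 - 6*2 = 4 - 1*12 = 4 - 12 = -8)
-97*(U(11, -8) - 156) = -97*(-8 - 156) = -97*(-164) = 15908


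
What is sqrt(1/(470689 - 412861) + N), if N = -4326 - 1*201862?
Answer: I*sqrt(172377167207991)/28914 ≈ 454.08*I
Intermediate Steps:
N = -206188 (N = -4326 - 201862 = -206188)
sqrt(1/(470689 - 412861) + N) = sqrt(1/(470689 - 412861) - 206188) = sqrt(1/57828 - 206188) = sqrt(-11923439663/57828) = I*sqrt(172377167207991)/28914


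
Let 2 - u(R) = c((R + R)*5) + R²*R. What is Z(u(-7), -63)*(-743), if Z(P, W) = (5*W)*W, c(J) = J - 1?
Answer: -14744835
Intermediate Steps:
c(J) = -1 + J
u(R) = 3 - R³ - 10*R (u(R) = 2 - ((-1 + (R + R)*5) + R²*R) = 2 - ((-1 + (2*R)*5) + R³) = 2 - ((-1 + 10*R) + R³) = 2 - (-1 + R³ + 10*R) = 2 + (1 - R³ - 10*R) = 3 - R³ - 10*R)
Z(P, W) = 5*W²
Z(u(-7), -63)*(-743) = (5*(-63)²)*(-743) = (5*3969)*(-743) = 19845*(-743) = -14744835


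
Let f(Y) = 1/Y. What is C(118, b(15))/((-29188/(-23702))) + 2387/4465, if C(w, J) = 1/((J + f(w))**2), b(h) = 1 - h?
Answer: 47846227789969/88809608590105 ≈ 0.53875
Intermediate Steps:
f(Y) = 1/Y
C(w, J) = (J + 1/w)**(-2) (C(w, J) = 1/((J + 1/w)**2) = (J + 1/w)**(-2))
C(118, b(15))/((-29188/(-23702))) + 2387/4465 = (118**2/(1 + (1 - 1*15)*118)**2)/((-29188/(-23702))) + 2387/4465 = (13924/(1 + (1 - 15)*118)**2)/((-29188*(-1/23702))) + 2387*(1/4465) = (13924/(1 - 14*118)**2)/(14594/11851) + 2387/4465 = (13924/(1 - 1652)**2)*(11851/14594) + 2387/4465 = (13924/(-1651)**2)*(11851/14594) + 2387/4465 = (13924*(1/2725801))*(11851/14594) + 2387/4465 = (13924/2725801)*(11851/14594) + 2387/4465 = 82506662/19890169897 + 2387/4465 = 47846227789969/88809608590105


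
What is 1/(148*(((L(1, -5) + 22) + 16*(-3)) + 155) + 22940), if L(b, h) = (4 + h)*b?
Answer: 1/41884 ≈ 2.3875e-5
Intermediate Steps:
L(b, h) = b*(4 + h)
1/(148*(((L(1, -5) + 22) + 16*(-3)) + 155) + 22940) = 1/(148*(((1*(4 - 5) + 22) + 16*(-3)) + 155) + 22940) = 1/(148*(((1*(-1) + 22) - 48) + 155) + 22940) = 1/(148*(((-1 + 22) - 48) + 155) + 22940) = 1/(148*((21 - 48) + 155) + 22940) = 1/(148*(-27 + 155) + 22940) = 1/(148*128 + 22940) = 1/(18944 + 22940) = 1/41884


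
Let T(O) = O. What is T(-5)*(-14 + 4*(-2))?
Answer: 110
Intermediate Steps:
T(-5)*(-14 + 4*(-2)) = -5*(-14 + 4*(-2)) = -5*(-14 - 8) = -5*(-22) = 110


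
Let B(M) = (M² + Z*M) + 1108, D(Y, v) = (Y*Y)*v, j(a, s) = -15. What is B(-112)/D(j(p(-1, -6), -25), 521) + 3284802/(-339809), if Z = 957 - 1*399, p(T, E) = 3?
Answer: -401658545246/39834110025 ≈ -10.083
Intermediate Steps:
Z = 558 (Z = 957 - 399 = 558)
D(Y, v) = v*Y² (D(Y, v) = Y²*v = v*Y²)
B(M) = 1108 + M² + 558*M (B(M) = (M² + 558*M) + 1108 = 1108 + M² + 558*M)
B(-112)/D(j(p(-1, -6), -25), 521) + 3284802/(-339809) = (1108 + (-112)² + 558*(-112))/((521*(-15)²)) + 3284802/(-339809) = (1108 + 12544 - 62496)/((521*225)) + 3284802*(-1/339809) = -48844/117225 - 3284802/339809 = -401658545246/39834110025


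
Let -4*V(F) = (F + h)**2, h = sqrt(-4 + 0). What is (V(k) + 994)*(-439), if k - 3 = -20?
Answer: -1620349/4 - 7463*I ≈ -4.0509e+5 - 7463.0*I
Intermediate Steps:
h = 2*I (h = sqrt(-4) = 2*I ≈ 2.0*I)
k = -17 (k = 3 - 20 = -17)
V(F) = -(F + 2*I)**2/4
(V(k) + 994)*(-439) = (-(-17 + 2*I)**2/4 + 994)*(-439) = (994 - (-17 + 2*I)**2/4)*(-439) = -436366 + 439*(-17 + 2*I)**2/4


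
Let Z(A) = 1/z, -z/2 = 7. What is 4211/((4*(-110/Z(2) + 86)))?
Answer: 4211/6504 ≈ 0.64745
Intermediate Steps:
z = -14 (z = -2*7 = -14)
Z(A) = -1/14 (Z(A) = 1/(-14) = -1/14)
4211/((4*(-110/Z(2) + 86))) = 4211/((4*(-110/(-1/14) + 86))) = 4211/((4*(-110*(-14) + 86))) = 4211/((4*(1540 + 86))) = 4211/((4*1626)) = 4211/6504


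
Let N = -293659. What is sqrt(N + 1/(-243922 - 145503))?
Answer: 2*I*sqrt(445339249298963)/77885 ≈ 541.9*I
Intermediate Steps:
sqrt(N + 1/(-243922 - 145503)) = sqrt(-293659 + 1/(-243922 - 145503)) = sqrt(-293659 + 1/(-389425)) = sqrt(-293659 - 1/389425) = sqrt(-114358156076/389425) = 2*I*sqrt(445339249298963)/77885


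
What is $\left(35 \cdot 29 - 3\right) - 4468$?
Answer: $-3456$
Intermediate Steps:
$\left(35 \cdot 29 - 3\right) - 4468 = \left(1015 - 3\right) - 4468 = 1012 - 4468 = -3456$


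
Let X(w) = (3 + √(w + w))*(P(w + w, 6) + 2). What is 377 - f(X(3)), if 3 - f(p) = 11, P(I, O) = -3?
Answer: 385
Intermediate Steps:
X(w) = -3 - √2*√w (X(w) = (3 + √(w + w))*(-3 + 2) = (3 + √(2*w))*(-1) = (3 + √2*√w)*(-1) = -3 - √2*√w)
f(p) = -8 (f(p) = 3 - 1*11 = 3 - 11 = -8)
377 - f(X(3)) = 377 - 1*(-8) = 377 + 8 = 385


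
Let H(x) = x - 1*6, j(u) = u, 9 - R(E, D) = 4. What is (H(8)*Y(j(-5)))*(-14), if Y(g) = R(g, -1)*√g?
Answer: -140*I*√5 ≈ -313.05*I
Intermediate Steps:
R(E, D) = 5 (R(E, D) = 9 - 1*4 = 9 - 4 = 5)
H(x) = -6 + x (H(x) = x - 6 = -6 + x)
Y(g) = 5*√g
(H(8)*Y(j(-5)))*(-14) = ((-6 + 8)*(5*√(-5)))*(-14) = (2*(5*(I*√5)))*(-14) = (2*(5*I*√5))*(-14) = (10*I*√5)*(-14) = -140*I*√5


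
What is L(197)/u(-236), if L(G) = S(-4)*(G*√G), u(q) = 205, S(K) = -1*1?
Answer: -197*√197/205 ≈ -13.488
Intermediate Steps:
S(K) = -1
L(G) = -G^(3/2) (L(G) = -G*√G = -G^(3/2))
L(197)/u(-236) = -197^(3/2)/205 = -197*√197*(1/205) = -197*√197/205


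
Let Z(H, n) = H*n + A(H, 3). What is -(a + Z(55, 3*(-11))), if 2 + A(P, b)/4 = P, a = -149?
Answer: 1752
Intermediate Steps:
A(P, b) = -8 + 4*P
Z(H, n) = -8 + 4*H + H*n (Z(H, n) = H*n + (-8 + 4*H) = -8 + 4*H + H*n)
-(a + Z(55, 3*(-11))) = -(-149 + (-8 + 4*55 + 55*(3*(-11)))) = -(-149 + (-8 + 220 + 55*(-33))) = -(-149 + (-8 + 220 - 1815)) = -(-149 - 1603) = -1*(-1752) = 1752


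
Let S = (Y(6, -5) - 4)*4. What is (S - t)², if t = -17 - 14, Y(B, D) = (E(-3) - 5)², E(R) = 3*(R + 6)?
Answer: 6241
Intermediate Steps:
E(R) = 18 + 3*R (E(R) = 3*(6 + R) = 18 + 3*R)
Y(B, D) = 16 (Y(B, D) = ((18 + 3*(-3)) - 5)² = ((18 - 9) - 5)² = (9 - 5)² = 4² = 16)
t = -31
S = 48 (S = (16 - 4)*4 = 12*4 = 48)
(S - t)² = (48 - 1*(-31))² = (48 + 31)² = 79² = 6241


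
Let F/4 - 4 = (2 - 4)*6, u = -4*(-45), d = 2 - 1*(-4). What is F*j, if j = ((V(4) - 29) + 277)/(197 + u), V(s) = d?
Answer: -8128/377 ≈ -21.560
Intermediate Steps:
d = 6 (d = 2 + 4 = 6)
u = 180
V(s) = 6
F = -32 (F = 16 + 4*((2 - 4)*6) = 16 + 4*(-2*6) = 16 + 4*(-12) = 16 - 48 = -32)
j = 254/377 (j = ((6 - 29) + 277)/(197 + 180) = (-23 + 277)/377 = 254*(1/377) = 254/377 ≈ 0.67374)
F*j = -32*254/377 = -8128/377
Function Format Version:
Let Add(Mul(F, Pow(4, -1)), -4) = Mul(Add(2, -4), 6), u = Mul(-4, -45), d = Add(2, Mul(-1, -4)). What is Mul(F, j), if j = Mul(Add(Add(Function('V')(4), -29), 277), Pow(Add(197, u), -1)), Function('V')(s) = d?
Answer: Rational(-8128, 377) ≈ -21.560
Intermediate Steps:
d = 6 (d = Add(2, 4) = 6)
u = 180
Function('V')(s) = 6
F = -32 (F = Add(16, Mul(4, Mul(Add(2, -4), 6))) = Add(16, Mul(4, Mul(-2, 6))) = Add(16, Mul(4, -12)) = Add(16, -48) = -32)
j = Rational(254, 377) (j = Mul(Add(Add(6, -29), 277), Pow(Add(197, 180), -1)) = Mul(Add(-23, 277), Pow(377, -1)) = Mul(254, Rational(1, 377)) = Rational(254, 377) ≈ 0.67374)
Mul(F, j) = Mul(-32, Rational(254, 377)) = Rational(-8128, 377)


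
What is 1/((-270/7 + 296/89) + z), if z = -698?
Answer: -623/456812 ≈ -0.0013638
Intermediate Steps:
1/((-270/7 + 296/89) + z) = 1/((-270/7 + 296/89) - 698) = 1/(-21958/623 - 698) = 1/(-456812/623) = -623/456812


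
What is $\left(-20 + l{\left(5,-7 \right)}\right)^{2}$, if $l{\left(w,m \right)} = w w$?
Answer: $25$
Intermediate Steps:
$l{\left(w,m \right)} = w^{2}$
$\left(-20 + l{\left(5,-7 \right)}\right)^{2} = \left(-20 + 5^{2}\right)^{2} = \left(-20 + 25\right)^{2} = 5^{2} = 25$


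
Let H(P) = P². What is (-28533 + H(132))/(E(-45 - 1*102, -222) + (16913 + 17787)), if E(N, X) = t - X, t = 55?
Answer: -3703/11659 ≈ -0.31761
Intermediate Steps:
E(N, X) = 55 - X
(-28533 + H(132))/(E(-45 - 1*102, -222) + (16913 + 17787)) = (-28533 + 132²)/((55 - 1*(-222)) + (16913 + 17787)) = (-28533 + 17424)/((55 + 222) + 34700) = -11109/(277 + 34700) = -11109/34977 = -11109*1/34977 = -3703/11659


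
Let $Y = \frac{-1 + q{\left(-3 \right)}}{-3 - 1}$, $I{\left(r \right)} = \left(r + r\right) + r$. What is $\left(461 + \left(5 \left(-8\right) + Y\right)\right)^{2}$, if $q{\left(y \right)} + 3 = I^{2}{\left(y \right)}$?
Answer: $\frac{2582449}{16} \approx 1.614 \cdot 10^{5}$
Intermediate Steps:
$I{\left(r \right)} = 3 r$ ($I{\left(r \right)} = 2 r + r = 3 r$)
$q{\left(y \right)} = -3 + 9 y^{2}$ ($q{\left(y \right)} = -3 + \left(3 y\right)^{2} = -3 + 9 y^{2}$)
$Y = - \frac{77}{4}$ ($Y = \frac{-1 - \left(3 - 9 \left(-3\right)^{2}\right)}{-3 - 1} = \frac{-1 + \left(-3 + 9 \cdot 9\right)}{-4} = \left(-1 + \left(-3 + 81\right)\right) \left(- \frac{1}{4}\right) = \left(-1 + 78\right) \left(- \frac{1}{4}\right) = 77 \left(- \frac{1}{4}\right) = - \frac{77}{4} \approx -19.25$)
$\left(461 + \left(5 \left(-8\right) + Y\right)\right)^{2} = \left(461 + \left(5 \left(-8\right) - \frac{77}{4}\right)\right)^{2} = \left(461 - \frac{237}{4}\right)^{2} = \left(\frac{1607}{4}\right)^{2} = \frac{2582449}{16}$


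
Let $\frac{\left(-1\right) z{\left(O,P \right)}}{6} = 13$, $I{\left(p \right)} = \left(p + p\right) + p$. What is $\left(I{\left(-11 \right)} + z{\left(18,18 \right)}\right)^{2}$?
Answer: $12321$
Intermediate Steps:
$I{\left(p \right)} = 3 p$ ($I{\left(p \right)} = 2 p + p = 3 p$)
$z{\left(O,P \right)} = -78$ ($z{\left(O,P \right)} = \left(-6\right) 13 = -78$)
$\left(I{\left(-11 \right)} + z{\left(18,18 \right)}\right)^{2} = \left(3 \left(-11\right) - 78\right)^{2} = \left(-33 - 78\right)^{2} = \left(-111\right)^{2} = 12321$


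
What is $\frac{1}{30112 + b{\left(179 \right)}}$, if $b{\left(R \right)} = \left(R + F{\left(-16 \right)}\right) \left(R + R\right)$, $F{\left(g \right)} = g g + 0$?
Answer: $\frac{1}{185842} \approx 5.3809 \cdot 10^{-6}$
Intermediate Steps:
$F{\left(g \right)} = g^{2}$ ($F{\left(g \right)} = g^{2} + 0 = g^{2}$)
$b{\left(R \right)} = 2 R \left(256 + R\right)$ ($b{\left(R \right)} = \left(R + \left(-16\right)^{2}\right) \left(R + R\right) = \left(R + 256\right) 2 R = \left(256 + R\right) 2 R = 2 R \left(256 + R\right)$)
$\frac{1}{30112 + b{\left(179 \right)}} = \frac{1}{30112 + 2 \cdot 179 \left(256 + 179\right)} = \frac{1}{30112 + 2 \cdot 179 \cdot 435} = \frac{1}{30112 + 155730} = \frac{1}{185842}$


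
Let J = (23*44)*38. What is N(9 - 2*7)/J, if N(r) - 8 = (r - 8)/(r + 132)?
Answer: 1003/4883912 ≈ 0.00020537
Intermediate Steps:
J = 38456 (J = 1012*38 = 38456)
N(r) = 8 + (-8 + r)/(132 + r) (N(r) = 8 + (r - 8)/(r + 132) = 8 + (-8 + r)/(132 + r))
N(9 - 2*7)/J = ((1048 + 9*(9 - 2*7))/(132 + (9 - 2*7)))/38456 = ((1048 + 9*(9 - 14))/(132 + (9 - 14)))*(1/38456) = ((1048 + 9*(-5))/(132 - 5))*(1/38456) = ((1048 - 45)/127)*(1/38456) = ((1/127)*1003)*(1/38456) = (1003/127)*(1/38456) = 1003/4883912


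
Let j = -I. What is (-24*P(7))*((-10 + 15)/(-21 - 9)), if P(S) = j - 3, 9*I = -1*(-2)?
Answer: -116/9 ≈ -12.889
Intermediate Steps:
I = 2/9 (I = (-1*(-2))/9 = (⅑)*2 = 2/9 ≈ 0.22222)
j = -2/9 (j = -1*2/9 = -2/9 ≈ -0.22222)
P(S) = -29/9 (P(S) = -2/9 - 3 = -29/9)
(-24*P(7))*((-10 + 15)/(-21 - 9)) = (-24*(-29/9))*((-10 + 15)/(-21 - 9)) = 232*(5/(-30))/3 = 232*(5*(-1/30))/3 = (232/3)*(-⅙) = -116/9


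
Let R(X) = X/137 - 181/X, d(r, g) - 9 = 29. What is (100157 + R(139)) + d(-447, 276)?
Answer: 1908007909/19043 ≈ 1.0019e+5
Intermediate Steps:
d(r, g) = 38 (d(r, g) = 9 + 29 = 38)
R(X) = -181/X + X/137 (R(X) = X*(1/137) - 181/X = X/137 - 181/X = -181/X + X/137)
(100157 + R(139)) + d(-447, 276) = (100157 + (-181/139 + (1/137)*139)) + 38 = (100157 + (-181*1/139 + 139/137)) + 38 = (100157 + (-181/139 + 139/137)) + 38 = (100157 - 5476/19043) + 38 = 1907284275/19043 + 38 = 1908007909/19043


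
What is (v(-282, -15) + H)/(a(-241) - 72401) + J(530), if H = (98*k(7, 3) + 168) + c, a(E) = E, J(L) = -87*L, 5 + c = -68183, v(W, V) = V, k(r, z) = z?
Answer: -3349454879/72642 ≈ -46109.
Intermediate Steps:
c = -68188 (c = -5 - 68183 = -68188)
H = -67726 (H = (98*3 + 168) - 68188 = (294 + 168) - 68188 = 462 - 68188 = -67726)
(v(-282, -15) + H)/(a(-241) - 72401) + J(530) = (-15 - 67726)/(-241 - 72401) - 87*530 = -67741/(-72642) - 46110 = -67741*(-1/72642) - 46110 = 67741/72642 - 46110 = -3349454879/72642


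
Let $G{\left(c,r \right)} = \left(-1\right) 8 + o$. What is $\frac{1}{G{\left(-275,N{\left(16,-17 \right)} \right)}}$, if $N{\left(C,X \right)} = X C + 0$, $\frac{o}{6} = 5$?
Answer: $\frac{1}{22} \approx 0.045455$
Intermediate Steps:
$o = 30$ ($o = 6 \cdot 5 = 30$)
$N{\left(C,X \right)} = C X$ ($N{\left(C,X \right)} = C X + 0 = C X$)
$G{\left(c,r \right)} = 22$ ($G{\left(c,r \right)} = \left(-1\right) 8 + 30 = -8 + 30 = 22$)
$\frac{1}{G{\left(-275,N{\left(16,-17 \right)} \right)}} = \frac{1}{22}$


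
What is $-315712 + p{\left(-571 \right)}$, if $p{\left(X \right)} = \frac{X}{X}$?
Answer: $-315711$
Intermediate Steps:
$p{\left(X \right)} = 1$
$-315712 + p{\left(-571 \right)} = -315712 + 1 = -315711$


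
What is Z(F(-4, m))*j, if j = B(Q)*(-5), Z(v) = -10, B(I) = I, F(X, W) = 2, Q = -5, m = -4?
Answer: -250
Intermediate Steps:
j = 25 (j = -5*(-5) = 25)
Z(F(-4, m))*j = -10*25 = -250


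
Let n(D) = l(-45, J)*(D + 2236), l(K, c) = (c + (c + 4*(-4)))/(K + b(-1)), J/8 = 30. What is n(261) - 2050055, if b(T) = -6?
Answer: -105711413/51 ≈ -2.0728e+6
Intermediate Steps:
J = 240 (J = 8*30 = 240)
l(K, c) = (-16 + 2*c)/(-6 + K) (l(K, c) = (c + (c + 4*(-4)))/(K - 6) = (c + (c - 16))/(-6 + K) = (c + (-16 + c))/(-6 + K) = (-16 + 2*c)/(-6 + K))
n(D) = -1037504/51 - 464*D/51 (n(D) = (2*(-8 + 240)/(-6 - 45))*(D + 2236) = (2*232/(-51))*(2236 + D) = (2*(-1/51)*232)*(2236 + D) = -464*(2236 + D)/51 = -1037504/51 - 464*D/51)
n(261) - 2050055 = (-1037504/51 - 464/51*261) - 2050055 = (-1037504/51 - 40368/17) - 2050055 = -1158608/51 - 2050055 = -105711413/51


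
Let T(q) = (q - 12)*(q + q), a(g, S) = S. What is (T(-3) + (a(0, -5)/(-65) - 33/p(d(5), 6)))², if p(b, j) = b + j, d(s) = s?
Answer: 1281424/169 ≈ 7582.4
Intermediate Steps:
T(q) = 2*q*(-12 + q) (T(q) = (-12 + q)*(2*q) = 2*q*(-12 + q))
(T(-3) + (a(0, -5)/(-65) - 33/p(d(5), 6)))² = (2*(-3)*(-12 - 3) + (-5/(-65) - 33/(5 + 6)))² = (2*(-3)*(-15) + (-5*(-1/65) - 33/11))² = (90 + (1/13 - 33*1/11))² = (90 + (1/13 - 3))² = (90 - 38/13)² = (1132/13)² = 1281424/169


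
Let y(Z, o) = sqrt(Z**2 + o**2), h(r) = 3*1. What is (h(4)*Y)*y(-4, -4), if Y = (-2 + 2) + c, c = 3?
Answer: 36*sqrt(2) ≈ 50.912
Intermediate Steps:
h(r) = 3
Y = 3 (Y = (-2 + 2) + 3 = 0 + 3 = 3)
(h(4)*Y)*y(-4, -4) = (3*3)*sqrt((-4)**2 + (-4)**2) = 9*sqrt(16 + 16) = 9*sqrt(32) = 9*(4*sqrt(2)) = 36*sqrt(2)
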